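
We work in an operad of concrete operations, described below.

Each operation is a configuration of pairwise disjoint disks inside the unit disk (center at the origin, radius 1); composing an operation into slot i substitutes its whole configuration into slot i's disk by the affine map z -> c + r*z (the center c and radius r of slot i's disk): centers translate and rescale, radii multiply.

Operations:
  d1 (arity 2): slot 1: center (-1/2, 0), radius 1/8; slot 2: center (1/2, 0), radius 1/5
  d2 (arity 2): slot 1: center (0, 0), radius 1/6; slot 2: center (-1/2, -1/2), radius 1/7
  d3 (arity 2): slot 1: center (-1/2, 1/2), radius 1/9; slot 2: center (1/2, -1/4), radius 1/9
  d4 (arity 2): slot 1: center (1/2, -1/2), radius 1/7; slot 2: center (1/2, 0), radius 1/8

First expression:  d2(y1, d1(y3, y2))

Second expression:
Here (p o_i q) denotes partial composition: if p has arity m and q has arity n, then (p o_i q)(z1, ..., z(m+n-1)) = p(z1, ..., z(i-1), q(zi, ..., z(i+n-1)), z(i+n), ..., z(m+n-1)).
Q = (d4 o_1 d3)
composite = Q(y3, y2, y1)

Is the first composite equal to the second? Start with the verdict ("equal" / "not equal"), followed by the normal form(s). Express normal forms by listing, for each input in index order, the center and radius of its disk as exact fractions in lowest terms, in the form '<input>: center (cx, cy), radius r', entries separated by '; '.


not equal; the first gives y1: center (0, 0), radius 1/6; y2: center (-3/7, -1/2), radius 1/35; y3: center (-4/7, -1/2), radius 1/56 and the second y1: center (1/2, 0), radius 1/8; y2: center (4/7, -15/28), radius 1/63; y3: center (3/7, -3/7), radius 1/63

The first expression, normalized: y1: center (0, 0), radius 1/6; y2: center (-3/7, -1/2), radius 1/35; y3: center (-4/7, -1/2), radius 1/56
The second expression, normalized: y1: center (1/2, 0), radius 1/8; y2: center (4/7, -15/28), radius 1/63; y3: center (3/7, -3/7), radius 1/63
Distinct normal forms: not equal.


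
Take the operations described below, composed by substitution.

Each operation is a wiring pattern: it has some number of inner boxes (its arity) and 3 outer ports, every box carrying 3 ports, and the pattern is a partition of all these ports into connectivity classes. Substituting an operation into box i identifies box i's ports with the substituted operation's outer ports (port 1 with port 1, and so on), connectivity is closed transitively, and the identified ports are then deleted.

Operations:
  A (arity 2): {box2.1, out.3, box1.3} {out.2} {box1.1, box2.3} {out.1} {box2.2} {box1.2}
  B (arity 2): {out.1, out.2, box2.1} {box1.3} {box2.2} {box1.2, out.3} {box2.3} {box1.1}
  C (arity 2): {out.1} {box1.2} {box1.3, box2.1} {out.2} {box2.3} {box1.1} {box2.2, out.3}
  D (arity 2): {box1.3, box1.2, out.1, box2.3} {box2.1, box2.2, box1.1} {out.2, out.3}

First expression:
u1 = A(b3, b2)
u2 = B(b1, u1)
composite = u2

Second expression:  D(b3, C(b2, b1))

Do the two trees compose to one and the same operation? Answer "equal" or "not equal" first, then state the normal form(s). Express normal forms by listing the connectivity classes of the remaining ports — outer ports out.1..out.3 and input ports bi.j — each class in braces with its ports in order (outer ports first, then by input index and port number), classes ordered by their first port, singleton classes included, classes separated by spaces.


not equal: they reduce to {out.1, out.2} {out.3, b1.2} {b1.1} {b1.3} {b2.1, b3.3} {b2.2} {b2.3, b3.1} {b3.2} and {out.1, b1.2, b3.2, b3.3} {out.2, out.3} {b1.1, b2.3} {b1.3} {b2.1} {b2.2} {b3.1}

The first expression, normalized: {out.1, out.2} {out.3, b1.2} {b1.1} {b1.3} {b2.1, b3.3} {b2.2} {b2.3, b3.1} {b3.2}
The second expression, normalized: {out.1, b1.2, b3.2, b3.3} {out.2, out.3} {b1.1, b2.3} {b1.3} {b2.1} {b2.2} {b3.1}
The normal forms differ: not equal.


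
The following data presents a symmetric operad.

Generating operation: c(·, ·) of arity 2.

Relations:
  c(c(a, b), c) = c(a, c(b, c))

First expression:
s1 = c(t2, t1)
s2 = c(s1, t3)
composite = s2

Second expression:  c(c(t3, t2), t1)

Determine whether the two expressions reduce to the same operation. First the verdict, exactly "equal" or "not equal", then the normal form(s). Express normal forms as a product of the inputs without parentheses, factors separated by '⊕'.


In normal form, the first expression is t2 ⊕ t1 ⊕ t3
In normal form, the second expression is t3 ⊕ t2 ⊕ t1
Distinct normal forms: not equal.

not equal; the first gives t2 ⊕ t1 ⊕ t3 and the second t3 ⊕ t2 ⊕ t1


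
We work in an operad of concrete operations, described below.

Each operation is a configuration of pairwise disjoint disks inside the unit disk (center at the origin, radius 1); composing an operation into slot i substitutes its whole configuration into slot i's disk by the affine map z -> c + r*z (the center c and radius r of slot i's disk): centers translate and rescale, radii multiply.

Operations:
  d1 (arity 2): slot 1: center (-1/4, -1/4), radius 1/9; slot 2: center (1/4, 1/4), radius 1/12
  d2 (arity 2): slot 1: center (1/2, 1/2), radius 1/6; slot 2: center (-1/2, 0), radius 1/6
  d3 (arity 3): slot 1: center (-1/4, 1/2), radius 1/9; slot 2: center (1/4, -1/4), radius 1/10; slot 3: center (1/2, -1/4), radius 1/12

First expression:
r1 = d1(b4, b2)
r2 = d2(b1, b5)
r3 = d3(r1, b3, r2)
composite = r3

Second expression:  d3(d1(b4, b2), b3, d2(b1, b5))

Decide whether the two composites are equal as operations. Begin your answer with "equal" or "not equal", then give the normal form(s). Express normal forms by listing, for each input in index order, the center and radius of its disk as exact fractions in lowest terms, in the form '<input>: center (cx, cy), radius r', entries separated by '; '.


equal; the common form is b1: center (13/24, -5/24), radius 1/72; b2: center (-2/9, 19/36), radius 1/108; b3: center (1/4, -1/4), radius 1/10; b4: center (-5/18, 17/36), radius 1/81; b5: center (11/24, -1/4), radius 1/72

Reducing the first expression gives b1: center (13/24, -5/24), radius 1/72; b2: center (-2/9, 19/36), radius 1/108; b3: center (1/4, -1/4), radius 1/10; b4: center (-5/18, 17/36), radius 1/81; b5: center (11/24, -1/4), radius 1/72
Reducing the second expression gives b1: center (13/24, -5/24), radius 1/72; b2: center (-2/9, 19/36), radius 1/108; b3: center (1/4, -1/4), radius 1/10; b4: center (-5/18, 17/36), radius 1/81; b5: center (11/24, -1/4), radius 1/72
Same normal form: equal.


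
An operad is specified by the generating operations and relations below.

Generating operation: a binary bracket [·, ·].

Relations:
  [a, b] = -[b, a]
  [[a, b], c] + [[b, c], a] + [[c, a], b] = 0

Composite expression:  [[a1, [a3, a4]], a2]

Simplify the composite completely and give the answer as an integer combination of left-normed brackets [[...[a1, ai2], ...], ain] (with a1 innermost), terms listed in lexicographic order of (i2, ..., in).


[[[a1, a3], a4], a2] - [[[a1, a4], a3], a2]

Left-normed coefficients sit on the a1-initial expansion words.
Composite bracket: [[a1, [a3, a4]], a2]
The bracket unfolds into 8 signed words via [a, b] = ab - ba (2^3 = 8).
Words beginning with a1 determine it all:
  a1a3a4a2 (sign +1) contributes +[[[a1, a3], a4], a2]
  a1a4a3a2 (sign -1) contributes -[[[a1, a4], a3], a2]


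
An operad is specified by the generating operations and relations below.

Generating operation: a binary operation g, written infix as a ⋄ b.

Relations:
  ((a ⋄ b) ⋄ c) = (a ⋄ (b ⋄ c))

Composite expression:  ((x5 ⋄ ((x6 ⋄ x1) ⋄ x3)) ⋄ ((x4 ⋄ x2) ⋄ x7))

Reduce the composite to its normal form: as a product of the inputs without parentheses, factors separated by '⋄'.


x5 ⋄ x6 ⋄ x1 ⋄ x3 ⋄ x4 ⋄ x2 ⋄ x7

Associativity of g dissolves the nesting; only the x-input order survives.
(x6 ⋄ x1) spells out as x6 ⋄ x1
((x6 ⋄ x1) ⋄ x3) spells out as x6 ⋄ x1 ⋄ x3
(x5 ⋄ ((x6 ⋄ x1) ⋄ x3)) spells out as x5 ⋄ x6 ⋄ x1 ⋄ x3
(x4 ⋄ x2) spells out as x4 ⋄ x2
((x4 ⋄ x2) ⋄ x7) spells out as x4 ⋄ x2 ⋄ x7
((x5 ⋄ ((x6 ⋄ x1) ⋄ x3)) ⋄ ((x4 ⋄ x2) ⋄ x7)) spells out as x5 ⋄ x6 ⋄ x1 ⋄ x3 ⋄ x4 ⋄ x2 ⋄ x7


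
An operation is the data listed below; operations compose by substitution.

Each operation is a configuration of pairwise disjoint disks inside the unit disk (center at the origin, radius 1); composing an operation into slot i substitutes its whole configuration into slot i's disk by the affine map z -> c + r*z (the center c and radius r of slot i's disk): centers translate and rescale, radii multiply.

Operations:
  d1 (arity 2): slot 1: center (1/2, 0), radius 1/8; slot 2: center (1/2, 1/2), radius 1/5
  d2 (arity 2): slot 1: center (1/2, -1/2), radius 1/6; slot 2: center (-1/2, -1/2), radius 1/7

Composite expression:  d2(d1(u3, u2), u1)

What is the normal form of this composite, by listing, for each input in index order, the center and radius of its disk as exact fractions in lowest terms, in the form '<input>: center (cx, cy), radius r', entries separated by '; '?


Nesting under d2 composes maps z -> c + r*z down each u-path.
tracing u3 down its 2-map path: center (7/12, -1/2), radius 1/48
tracing u2 down its 2-map path: center (7/12, -5/12), radius 1/30
tracing u1 down its 1-map path: center (-1/2, -1/2), radius 1/7

u1: center (-1/2, -1/2), radius 1/7; u2: center (7/12, -5/12), radius 1/30; u3: center (7/12, -1/2), radius 1/48


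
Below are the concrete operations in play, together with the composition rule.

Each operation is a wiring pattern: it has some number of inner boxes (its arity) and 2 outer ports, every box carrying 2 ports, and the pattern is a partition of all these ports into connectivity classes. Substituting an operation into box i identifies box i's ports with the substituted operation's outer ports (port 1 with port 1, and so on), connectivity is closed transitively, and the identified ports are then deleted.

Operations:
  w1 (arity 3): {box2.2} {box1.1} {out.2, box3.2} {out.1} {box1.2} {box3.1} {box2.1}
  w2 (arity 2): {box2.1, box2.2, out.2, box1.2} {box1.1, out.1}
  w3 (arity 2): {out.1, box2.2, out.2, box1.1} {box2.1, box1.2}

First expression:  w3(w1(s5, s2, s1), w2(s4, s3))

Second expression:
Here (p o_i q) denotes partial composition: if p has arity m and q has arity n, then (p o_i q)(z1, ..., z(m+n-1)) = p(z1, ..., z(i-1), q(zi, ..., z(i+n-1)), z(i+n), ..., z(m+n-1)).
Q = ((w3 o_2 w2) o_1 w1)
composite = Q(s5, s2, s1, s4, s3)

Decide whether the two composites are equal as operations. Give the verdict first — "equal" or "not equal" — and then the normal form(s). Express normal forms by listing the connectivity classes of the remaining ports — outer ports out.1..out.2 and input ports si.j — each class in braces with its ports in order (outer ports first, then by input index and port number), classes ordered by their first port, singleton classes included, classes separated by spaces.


equal — both sides give {out.1, out.2, s3.1, s3.2, s4.2} {s1.1} {s1.2, s4.1} {s2.1} {s2.2} {s5.1} {s5.2}

In normal form, the first expression is {out.1, out.2, s3.1, s3.2, s4.2} {s1.1} {s1.2, s4.1} {s2.1} {s2.2} {s5.1} {s5.2}
In normal form, the second expression is {out.1, out.2, s3.1, s3.2, s4.2} {s1.1} {s1.2, s4.1} {s2.1} {s2.2} {s5.1} {s5.2}
The normal forms match — equal.


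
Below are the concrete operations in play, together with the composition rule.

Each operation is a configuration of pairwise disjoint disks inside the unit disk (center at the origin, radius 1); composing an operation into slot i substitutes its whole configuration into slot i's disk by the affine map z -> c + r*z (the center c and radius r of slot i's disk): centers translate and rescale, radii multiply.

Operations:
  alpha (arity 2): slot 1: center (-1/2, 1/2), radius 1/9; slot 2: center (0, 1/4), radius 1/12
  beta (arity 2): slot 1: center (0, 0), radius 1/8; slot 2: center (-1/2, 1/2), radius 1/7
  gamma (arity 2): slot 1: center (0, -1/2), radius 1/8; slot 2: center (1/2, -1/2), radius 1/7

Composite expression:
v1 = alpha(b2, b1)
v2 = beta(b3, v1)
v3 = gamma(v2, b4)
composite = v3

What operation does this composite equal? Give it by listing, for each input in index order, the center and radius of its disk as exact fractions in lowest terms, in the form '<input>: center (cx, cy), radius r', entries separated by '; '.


Affine substitution under gamma: radii multiply and b-centers shift.
b3: after 2 affine steps, its disk has center (0, -1/2), radius 1/64
b2: after 3 affine steps, its disk has center (-1/14, -3/7), radius 1/504
b1: after 3 affine steps, its disk has center (-1/16, -97/224), radius 1/672
b4: after 1 affine step, its disk has center (1/2, -1/2), radius 1/7

b1: center (-1/16, -97/224), radius 1/672; b2: center (-1/14, -3/7), radius 1/504; b3: center (0, -1/2), radius 1/64; b4: center (1/2, -1/2), radius 1/7


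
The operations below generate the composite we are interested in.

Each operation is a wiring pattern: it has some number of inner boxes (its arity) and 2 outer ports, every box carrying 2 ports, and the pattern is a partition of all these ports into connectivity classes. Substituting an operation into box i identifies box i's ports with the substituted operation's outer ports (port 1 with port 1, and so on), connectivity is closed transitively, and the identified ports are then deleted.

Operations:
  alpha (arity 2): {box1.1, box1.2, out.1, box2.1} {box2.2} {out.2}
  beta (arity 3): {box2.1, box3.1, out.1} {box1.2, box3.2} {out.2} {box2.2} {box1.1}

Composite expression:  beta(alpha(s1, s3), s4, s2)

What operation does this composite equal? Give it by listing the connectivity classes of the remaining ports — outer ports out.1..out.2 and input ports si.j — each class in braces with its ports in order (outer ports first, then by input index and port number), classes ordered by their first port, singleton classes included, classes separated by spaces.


{out.1, s2.1, s4.1} {out.2} {s1.1, s1.2, s3.1} {s2.2} {s3.2} {s4.2}

After gluing at beta, chains via deleted ports link the s-ports.
alpha over (s1, s3) gives {out.1, s1.1, s1.2, s3.1} {out.2} {s3.2}, out.j being that stage's outer ports
beta over (s1, s3, s4, s2) gives {out.1, s2.1, s4.1} {out.2} {s1.1, s1.2, s3.1} {s2.2} {s3.2} {s4.2}, out.j being that stage's outer ports


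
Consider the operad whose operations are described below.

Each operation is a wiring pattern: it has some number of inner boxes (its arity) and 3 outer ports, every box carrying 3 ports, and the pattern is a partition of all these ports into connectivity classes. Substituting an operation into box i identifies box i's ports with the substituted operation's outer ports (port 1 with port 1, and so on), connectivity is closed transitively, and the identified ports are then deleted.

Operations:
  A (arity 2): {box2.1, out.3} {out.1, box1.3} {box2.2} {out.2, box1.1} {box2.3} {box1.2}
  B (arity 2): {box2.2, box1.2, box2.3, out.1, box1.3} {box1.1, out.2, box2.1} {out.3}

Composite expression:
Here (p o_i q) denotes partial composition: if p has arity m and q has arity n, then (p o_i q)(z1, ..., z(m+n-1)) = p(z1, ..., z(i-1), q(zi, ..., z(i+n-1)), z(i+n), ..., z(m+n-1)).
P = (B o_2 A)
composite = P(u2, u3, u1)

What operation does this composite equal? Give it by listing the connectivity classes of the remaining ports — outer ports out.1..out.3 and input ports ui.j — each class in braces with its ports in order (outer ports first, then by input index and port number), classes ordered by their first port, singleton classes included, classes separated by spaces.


After gluing at B, chains via deleted ports link the u-ports.
through A, on inputs (u3, u1): {out.1, u3.3} {out.2, u3.1} {out.3, u1.1} {u1.2} {u1.3} {u3.2} (out.j = stage outer ports)
through B, on inputs (u2, u3, u1): {out.1, u1.1, u2.2, u2.3, u3.1} {out.2, u2.1, u3.3} {out.3} {u1.2} {u1.3} {u3.2} (out.j = stage outer ports)

{out.1, u1.1, u2.2, u2.3, u3.1} {out.2, u2.1, u3.3} {out.3} {u1.2} {u1.3} {u3.2}


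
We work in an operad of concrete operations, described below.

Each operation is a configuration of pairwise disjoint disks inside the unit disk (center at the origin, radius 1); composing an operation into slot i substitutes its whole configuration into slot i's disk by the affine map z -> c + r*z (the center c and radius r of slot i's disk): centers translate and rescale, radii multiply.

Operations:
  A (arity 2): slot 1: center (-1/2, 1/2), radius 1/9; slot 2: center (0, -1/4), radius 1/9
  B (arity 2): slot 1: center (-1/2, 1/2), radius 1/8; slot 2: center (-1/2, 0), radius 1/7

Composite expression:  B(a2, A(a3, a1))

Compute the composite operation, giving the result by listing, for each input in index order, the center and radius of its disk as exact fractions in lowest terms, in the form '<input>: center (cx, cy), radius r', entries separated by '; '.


Only the slot chain above each a matters under B; compose those maps.
tracing a2 down its 1-map path: center (-1/2, 1/2), radius 1/8
tracing a3 down its 2-map path: center (-4/7, 1/14), radius 1/63
tracing a1 down its 2-map path: center (-1/2, -1/28), radius 1/63

a1: center (-1/2, -1/28), radius 1/63; a2: center (-1/2, 1/2), radius 1/8; a3: center (-4/7, 1/14), radius 1/63


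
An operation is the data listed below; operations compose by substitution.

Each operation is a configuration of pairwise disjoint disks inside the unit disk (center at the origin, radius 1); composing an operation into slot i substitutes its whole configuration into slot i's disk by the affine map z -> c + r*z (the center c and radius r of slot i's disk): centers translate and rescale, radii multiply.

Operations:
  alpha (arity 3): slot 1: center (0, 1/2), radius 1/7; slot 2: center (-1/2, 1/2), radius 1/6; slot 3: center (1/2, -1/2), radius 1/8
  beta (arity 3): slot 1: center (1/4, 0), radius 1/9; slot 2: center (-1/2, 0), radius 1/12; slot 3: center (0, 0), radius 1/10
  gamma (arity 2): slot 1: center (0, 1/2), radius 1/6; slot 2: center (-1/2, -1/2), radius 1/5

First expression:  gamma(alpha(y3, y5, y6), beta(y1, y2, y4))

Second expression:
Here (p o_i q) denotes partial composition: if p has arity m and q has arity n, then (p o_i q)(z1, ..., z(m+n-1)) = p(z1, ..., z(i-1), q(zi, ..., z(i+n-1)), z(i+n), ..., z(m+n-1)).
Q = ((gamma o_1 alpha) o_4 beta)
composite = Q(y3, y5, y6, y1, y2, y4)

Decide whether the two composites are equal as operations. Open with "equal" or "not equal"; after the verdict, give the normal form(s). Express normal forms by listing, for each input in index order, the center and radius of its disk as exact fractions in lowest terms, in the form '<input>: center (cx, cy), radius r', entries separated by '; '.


equal; both compose to y1: center (-9/20, -1/2), radius 1/45; y2: center (-3/5, -1/2), radius 1/60; y3: center (0, 7/12), radius 1/42; y4: center (-1/2, -1/2), radius 1/50; y5: center (-1/12, 7/12), radius 1/36; y6: center (1/12, 5/12), radius 1/48

Normal form of the first expression: y1: center (-9/20, -1/2), radius 1/45; y2: center (-3/5, -1/2), radius 1/60; y3: center (0, 7/12), radius 1/42; y4: center (-1/2, -1/2), radius 1/50; y5: center (-1/12, 7/12), radius 1/36; y6: center (1/12, 5/12), radius 1/48
Normal form of the second expression: y1: center (-9/20, -1/2), radius 1/45; y2: center (-3/5, -1/2), radius 1/60; y3: center (0, 7/12), radius 1/42; y4: center (-1/2, -1/2), radius 1/50; y5: center (-1/12, 7/12), radius 1/36; y6: center (1/12, 5/12), radius 1/48
Identical normal forms: equal.


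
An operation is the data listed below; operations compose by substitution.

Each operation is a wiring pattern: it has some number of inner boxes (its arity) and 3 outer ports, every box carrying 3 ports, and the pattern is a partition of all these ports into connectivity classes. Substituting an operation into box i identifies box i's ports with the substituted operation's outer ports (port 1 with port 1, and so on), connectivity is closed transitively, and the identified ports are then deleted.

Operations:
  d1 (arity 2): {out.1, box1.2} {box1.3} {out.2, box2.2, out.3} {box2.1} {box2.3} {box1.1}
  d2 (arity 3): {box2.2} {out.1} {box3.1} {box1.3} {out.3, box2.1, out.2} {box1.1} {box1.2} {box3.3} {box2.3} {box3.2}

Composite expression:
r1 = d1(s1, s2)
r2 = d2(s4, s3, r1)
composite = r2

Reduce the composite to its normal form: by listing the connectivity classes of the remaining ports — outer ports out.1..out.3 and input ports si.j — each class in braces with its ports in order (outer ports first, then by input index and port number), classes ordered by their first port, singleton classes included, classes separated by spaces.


{out.1} {out.2, out.3, s3.1} {s1.1} {s1.2} {s1.3} {s2.1} {s2.2} {s2.3} {s3.2} {s3.3} {s4.1} {s4.2} {s4.3}

Two ports join when wires chain via d2-identified ports.
through d1, on inputs (s1, s2): {out.1, s1.2} {out.2, out.3, s2.2} {s1.1} {s1.3} {s2.1} {s2.3} (out.j = stage outer ports)
through d2, on inputs (s4, s3, s1, s2): {out.1} {out.2, out.3, s3.1} {s1.1} {s1.2} {s1.3} {s2.1} {s2.2} {s2.3} {s3.2} {s3.3} {s4.1} {s4.2} {s4.3} (out.j = stage outer ports)


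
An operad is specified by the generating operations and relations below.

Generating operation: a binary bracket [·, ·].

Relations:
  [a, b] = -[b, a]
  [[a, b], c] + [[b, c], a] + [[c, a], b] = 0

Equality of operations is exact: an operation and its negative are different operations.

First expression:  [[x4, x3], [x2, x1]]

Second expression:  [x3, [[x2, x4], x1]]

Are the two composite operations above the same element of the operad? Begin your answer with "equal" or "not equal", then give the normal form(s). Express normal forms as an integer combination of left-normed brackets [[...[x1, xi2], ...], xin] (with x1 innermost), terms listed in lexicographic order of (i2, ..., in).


not equal; the first gives -[[[x1, x2], x3], x4] + [[[x1, x2], x4], x3] and the second [[[x1, x2], x4], x3] - [[[x1, x4], x2], x3]

In normal form, the first expression is -[[[x1, x2], x3], x4] + [[[x1, x2], x4], x3]
In normal form, the second expression is [[[x1, x2], x4], x3] - [[[x1, x4], x2], x3]
No match — not equal.


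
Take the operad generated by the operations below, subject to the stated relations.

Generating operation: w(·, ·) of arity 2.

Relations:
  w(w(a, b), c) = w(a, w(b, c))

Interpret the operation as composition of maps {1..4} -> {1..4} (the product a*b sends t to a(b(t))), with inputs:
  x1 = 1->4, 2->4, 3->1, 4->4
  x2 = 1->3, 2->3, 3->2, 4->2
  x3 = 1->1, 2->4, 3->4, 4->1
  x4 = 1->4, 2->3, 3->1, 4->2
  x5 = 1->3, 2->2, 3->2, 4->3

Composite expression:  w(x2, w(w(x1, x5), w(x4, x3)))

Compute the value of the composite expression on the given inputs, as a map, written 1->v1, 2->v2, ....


1->3, 2->2, 3->2, 4->3

w(x1, x5) = 1->1, 2->4, 3->4, 4->1
w(x4, x3) = 1->4, 2->2, 3->2, 4->4
w(w(x1, x5), w(x4, x3)) = 1->1, 2->4, 3->4, 4->1
w(x2, w(w(x1, x5), w(x4, x3))) = 1->3, 2->2, 3->2, 4->3


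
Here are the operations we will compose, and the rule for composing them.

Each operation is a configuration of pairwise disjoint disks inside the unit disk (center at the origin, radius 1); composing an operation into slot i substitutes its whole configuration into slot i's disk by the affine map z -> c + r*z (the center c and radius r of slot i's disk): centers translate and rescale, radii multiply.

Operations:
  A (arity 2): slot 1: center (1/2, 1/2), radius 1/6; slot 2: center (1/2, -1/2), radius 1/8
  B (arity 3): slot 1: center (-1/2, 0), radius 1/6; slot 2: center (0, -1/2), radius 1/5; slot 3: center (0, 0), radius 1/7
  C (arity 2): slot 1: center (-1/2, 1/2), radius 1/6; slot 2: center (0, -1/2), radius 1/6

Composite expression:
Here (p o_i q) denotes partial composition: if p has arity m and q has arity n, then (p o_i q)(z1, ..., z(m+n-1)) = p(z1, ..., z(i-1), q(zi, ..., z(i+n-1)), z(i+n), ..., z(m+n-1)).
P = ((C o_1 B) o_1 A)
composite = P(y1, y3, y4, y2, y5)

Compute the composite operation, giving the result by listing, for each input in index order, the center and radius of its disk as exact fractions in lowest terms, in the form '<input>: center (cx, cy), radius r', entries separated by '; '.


y1: center (-41/72, 37/72), radius 1/216; y2: center (-1/2, 1/2), radius 1/42; y3: center (-41/72, 35/72), radius 1/288; y4: center (-1/2, 5/12), radius 1/30; y5: center (0, -1/2), radius 1/6

Follow each y-input down from C: c' goes to c + r*c', radius to r*r'.
y1: after 3 affine steps, its disk has center (-41/72, 37/72), radius 1/216
y3: after 3 affine steps, its disk has center (-41/72, 35/72), radius 1/288
y4: after 2 affine steps, its disk has center (-1/2, 5/12), radius 1/30
y2: after 2 affine steps, its disk has center (-1/2, 1/2), radius 1/42
y5: after 1 affine step, its disk has center (0, -1/2), radius 1/6


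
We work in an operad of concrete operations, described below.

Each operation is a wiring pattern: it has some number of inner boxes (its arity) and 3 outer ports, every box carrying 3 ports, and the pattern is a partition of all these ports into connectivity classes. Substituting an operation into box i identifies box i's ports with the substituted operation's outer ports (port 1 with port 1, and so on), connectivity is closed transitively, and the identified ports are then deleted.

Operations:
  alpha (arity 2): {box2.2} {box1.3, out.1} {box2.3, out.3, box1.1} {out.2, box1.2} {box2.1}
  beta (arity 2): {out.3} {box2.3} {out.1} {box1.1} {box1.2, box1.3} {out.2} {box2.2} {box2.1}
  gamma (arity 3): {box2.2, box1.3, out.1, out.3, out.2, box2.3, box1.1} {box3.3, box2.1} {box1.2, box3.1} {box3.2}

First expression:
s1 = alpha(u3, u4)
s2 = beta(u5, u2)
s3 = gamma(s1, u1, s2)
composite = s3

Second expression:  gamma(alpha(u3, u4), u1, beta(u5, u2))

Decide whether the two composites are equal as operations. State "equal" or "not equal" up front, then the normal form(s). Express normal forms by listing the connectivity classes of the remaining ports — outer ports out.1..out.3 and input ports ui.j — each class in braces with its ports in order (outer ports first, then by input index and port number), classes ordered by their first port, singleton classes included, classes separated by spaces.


equal; the common form is {out.1, out.2, out.3, u1.2, u1.3, u3.1, u3.3, u4.3} {u1.1} {u2.1} {u2.2} {u2.3} {u3.2} {u4.1} {u4.2} {u5.1} {u5.2, u5.3}

The first expression reduces to {out.1, out.2, out.3, u1.2, u1.3, u3.1, u3.3, u4.3} {u1.1} {u2.1} {u2.2} {u2.3} {u3.2} {u4.1} {u4.2} {u5.1} {u5.2, u5.3}
The second expression reduces to {out.1, out.2, out.3, u1.2, u1.3, u3.1, u3.3, u4.3} {u1.1} {u2.1} {u2.2} {u2.3} {u3.2} {u4.1} {u4.2} {u5.1} {u5.2, u5.3}
One common form — equal.


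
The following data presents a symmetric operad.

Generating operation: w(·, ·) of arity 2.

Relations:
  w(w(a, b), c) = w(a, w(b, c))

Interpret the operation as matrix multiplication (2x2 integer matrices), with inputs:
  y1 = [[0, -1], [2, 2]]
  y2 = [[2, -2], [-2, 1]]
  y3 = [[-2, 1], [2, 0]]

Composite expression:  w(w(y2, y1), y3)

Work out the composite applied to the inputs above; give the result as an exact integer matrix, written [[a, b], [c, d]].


[[-4, -4], [4, 2]]

w(y2, y1) = [[-4, -6], [2, 4]]
w(w(y2, y1), y3) = [[-4, -4], [4, 2]]


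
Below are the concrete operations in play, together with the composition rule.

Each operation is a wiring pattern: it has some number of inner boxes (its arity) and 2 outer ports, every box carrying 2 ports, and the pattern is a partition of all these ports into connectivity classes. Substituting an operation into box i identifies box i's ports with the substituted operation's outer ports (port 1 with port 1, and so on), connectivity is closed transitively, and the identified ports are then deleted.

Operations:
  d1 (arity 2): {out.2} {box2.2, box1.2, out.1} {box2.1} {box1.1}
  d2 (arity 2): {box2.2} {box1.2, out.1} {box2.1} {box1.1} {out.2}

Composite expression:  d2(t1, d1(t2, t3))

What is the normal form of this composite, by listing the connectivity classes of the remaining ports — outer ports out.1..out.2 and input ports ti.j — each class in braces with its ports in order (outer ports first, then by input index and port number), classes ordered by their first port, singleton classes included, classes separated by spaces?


Treat the ports identified at d2 as solder joints: merge, then drop.
stage d1: inputs (t2, t3), connectivity {out.1, t2.2, t3.2} {out.2} {t2.1} {t3.1}, out.j its boundary
stage d2: inputs (t1, t2, t3), connectivity {out.1, t1.2} {out.2} {t1.1} {t2.1} {t2.2, t3.2} {t3.1}, out.j its boundary

{out.1, t1.2} {out.2} {t1.1} {t2.1} {t2.2, t3.2} {t3.1}


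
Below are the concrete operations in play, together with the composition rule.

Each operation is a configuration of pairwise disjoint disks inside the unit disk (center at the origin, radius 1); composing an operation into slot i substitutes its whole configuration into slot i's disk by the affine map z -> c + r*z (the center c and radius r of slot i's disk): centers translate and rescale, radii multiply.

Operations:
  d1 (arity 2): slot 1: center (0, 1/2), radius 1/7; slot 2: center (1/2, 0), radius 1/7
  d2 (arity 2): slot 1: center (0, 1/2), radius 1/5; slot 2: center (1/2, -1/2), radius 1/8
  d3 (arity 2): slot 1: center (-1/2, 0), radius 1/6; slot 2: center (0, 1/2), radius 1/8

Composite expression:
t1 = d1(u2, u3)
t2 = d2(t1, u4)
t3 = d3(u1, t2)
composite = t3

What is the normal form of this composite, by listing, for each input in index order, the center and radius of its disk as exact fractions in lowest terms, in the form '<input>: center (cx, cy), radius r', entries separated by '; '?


Each u-disk chains the slot maps above it in d3; radii multiply.
for u1, the 1-step affine chain lands on center (-1/2, 0), radius 1/6
for u2, the 3-step affine chain lands on center (0, 23/40), radius 1/280
for u3, the 3-step affine chain lands on center (1/80, 9/16), radius 1/280
for u4, the 2-step affine chain lands on center (1/16, 7/16), radius 1/64

u1: center (-1/2, 0), radius 1/6; u2: center (0, 23/40), radius 1/280; u3: center (1/80, 9/16), radius 1/280; u4: center (1/16, 7/16), radius 1/64


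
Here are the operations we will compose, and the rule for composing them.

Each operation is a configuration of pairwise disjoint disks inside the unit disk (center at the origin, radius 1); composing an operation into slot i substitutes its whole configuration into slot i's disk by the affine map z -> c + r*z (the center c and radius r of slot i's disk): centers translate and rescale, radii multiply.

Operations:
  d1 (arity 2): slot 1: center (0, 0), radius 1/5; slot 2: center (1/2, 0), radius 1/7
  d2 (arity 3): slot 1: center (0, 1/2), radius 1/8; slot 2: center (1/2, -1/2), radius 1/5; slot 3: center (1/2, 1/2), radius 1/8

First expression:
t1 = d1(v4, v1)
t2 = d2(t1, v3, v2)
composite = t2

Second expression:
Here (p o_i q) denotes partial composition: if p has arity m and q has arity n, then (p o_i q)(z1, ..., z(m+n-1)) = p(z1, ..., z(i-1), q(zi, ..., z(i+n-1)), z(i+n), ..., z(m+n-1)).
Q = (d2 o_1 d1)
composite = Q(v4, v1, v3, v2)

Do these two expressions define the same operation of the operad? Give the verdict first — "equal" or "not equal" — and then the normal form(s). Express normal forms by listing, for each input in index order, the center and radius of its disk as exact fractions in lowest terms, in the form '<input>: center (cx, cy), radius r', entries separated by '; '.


The first expression, normalized: v1: center (1/16, 1/2), radius 1/56; v2: center (1/2, 1/2), radius 1/8; v3: center (1/2, -1/2), radius 1/5; v4: center (0, 1/2), radius 1/40
The second expression, normalized: v1: center (1/16, 1/2), radius 1/56; v2: center (1/2, 1/2), radius 1/8; v3: center (1/2, -1/2), radius 1/5; v4: center (0, 1/2), radius 1/40
Same normal form: equal.

equal: each reduces to v1: center (1/16, 1/2), radius 1/56; v2: center (1/2, 1/2), radius 1/8; v3: center (1/2, -1/2), radius 1/5; v4: center (0, 1/2), radius 1/40


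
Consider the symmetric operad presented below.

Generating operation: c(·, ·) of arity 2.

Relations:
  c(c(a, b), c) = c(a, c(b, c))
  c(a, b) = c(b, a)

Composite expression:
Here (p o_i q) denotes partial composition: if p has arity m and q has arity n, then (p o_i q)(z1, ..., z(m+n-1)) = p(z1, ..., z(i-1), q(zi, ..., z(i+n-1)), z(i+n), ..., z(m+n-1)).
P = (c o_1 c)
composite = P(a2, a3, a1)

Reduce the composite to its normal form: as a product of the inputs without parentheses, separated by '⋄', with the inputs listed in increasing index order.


Reordering under c is free, so list the a-inputs canonically.
c(a2, a3) collapses to a2 ⋄ a3
c(c(a2, a3), a1) collapses to a2 ⋄ a3 ⋄ a1
the factors in increasing index order: a1 ⋄ a2 ⋄ a3

a1 ⋄ a2 ⋄ a3


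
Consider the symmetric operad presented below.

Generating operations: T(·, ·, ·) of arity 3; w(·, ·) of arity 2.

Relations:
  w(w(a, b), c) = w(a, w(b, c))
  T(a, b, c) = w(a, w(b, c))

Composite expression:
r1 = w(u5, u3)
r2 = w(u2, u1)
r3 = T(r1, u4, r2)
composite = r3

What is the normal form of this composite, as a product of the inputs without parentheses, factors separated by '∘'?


u5 ∘ u3 ∘ u4 ∘ u2 ∘ u1

Associativity of T dissolves the nesting; only the u-input order survives.
w(u5, u3) collapses to u5 ∘ u3
w(u2, u1) collapses to u2 ∘ u1
T(w(u5, u3), u4, w(u2, u1)) collapses to u5 ∘ u3 ∘ u4 ∘ u2 ∘ u1


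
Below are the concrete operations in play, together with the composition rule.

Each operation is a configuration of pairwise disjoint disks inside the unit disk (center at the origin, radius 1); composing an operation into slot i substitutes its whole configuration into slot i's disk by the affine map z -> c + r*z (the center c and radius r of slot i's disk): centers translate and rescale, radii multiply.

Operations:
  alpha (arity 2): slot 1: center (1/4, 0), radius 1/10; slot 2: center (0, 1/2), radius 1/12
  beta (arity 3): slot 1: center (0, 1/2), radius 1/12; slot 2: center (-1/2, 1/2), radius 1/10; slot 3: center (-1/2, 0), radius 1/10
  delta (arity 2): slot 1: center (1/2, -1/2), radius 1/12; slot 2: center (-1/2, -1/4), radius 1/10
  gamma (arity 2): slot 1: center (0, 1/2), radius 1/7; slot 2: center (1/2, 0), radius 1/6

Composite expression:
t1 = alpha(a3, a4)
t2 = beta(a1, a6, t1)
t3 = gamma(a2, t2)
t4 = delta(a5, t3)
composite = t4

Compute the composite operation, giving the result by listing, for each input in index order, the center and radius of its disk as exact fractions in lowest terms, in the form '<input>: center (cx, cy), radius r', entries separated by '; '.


Follow each a-input down from delta: c' goes to c + r*c', radius to r*r'.
a5: after 1 affine step, its disk has center (1/2, -1/2), radius 1/12
a2: after 2 affine steps, its disk has center (-1/2, -1/5), radius 1/70
a1: after 3 affine steps, its disk has center (-9/20, -29/120), radius 1/720
a6: after 3 affine steps, its disk has center (-11/24, -29/120), radius 1/600
a3: after 4 affine steps, its disk has center (-1099/2400, -1/4), radius 1/6000
a4: after 4 affine steps, its disk has center (-11/24, -299/1200), radius 1/7200

a1: center (-9/20, -29/120), radius 1/720; a2: center (-1/2, -1/5), radius 1/70; a3: center (-1099/2400, -1/4), radius 1/6000; a4: center (-11/24, -299/1200), radius 1/7200; a5: center (1/2, -1/2), radius 1/12; a6: center (-11/24, -29/120), radius 1/600


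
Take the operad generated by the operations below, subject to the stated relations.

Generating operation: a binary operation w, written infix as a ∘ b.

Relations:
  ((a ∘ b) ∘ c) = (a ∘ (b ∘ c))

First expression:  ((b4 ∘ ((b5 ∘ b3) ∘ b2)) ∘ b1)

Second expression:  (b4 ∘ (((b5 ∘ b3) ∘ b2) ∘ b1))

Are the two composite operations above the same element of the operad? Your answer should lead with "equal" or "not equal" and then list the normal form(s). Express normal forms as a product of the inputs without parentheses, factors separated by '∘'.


equal; the common form is b4 ∘ b5 ∘ b3 ∘ b2 ∘ b1

The first expression, normalized: b4 ∘ b5 ∘ b3 ∘ b2 ∘ b1
The second expression, normalized: b4 ∘ b5 ∘ b3 ∘ b2 ∘ b1
The forms coincide; equal.


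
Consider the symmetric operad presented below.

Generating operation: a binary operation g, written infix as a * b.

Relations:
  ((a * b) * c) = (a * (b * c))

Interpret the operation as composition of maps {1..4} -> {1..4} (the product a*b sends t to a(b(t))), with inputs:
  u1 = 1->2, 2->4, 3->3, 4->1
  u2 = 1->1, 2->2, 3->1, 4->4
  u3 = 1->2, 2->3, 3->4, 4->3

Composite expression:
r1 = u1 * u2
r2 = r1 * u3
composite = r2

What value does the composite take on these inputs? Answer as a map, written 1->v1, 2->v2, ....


1->4, 2->2, 3->1, 4->2

(u1 * u2) = 1->2, 2->4, 3->2, 4->1
((u1 * u2) * u3) = 1->4, 2->2, 3->1, 4->2


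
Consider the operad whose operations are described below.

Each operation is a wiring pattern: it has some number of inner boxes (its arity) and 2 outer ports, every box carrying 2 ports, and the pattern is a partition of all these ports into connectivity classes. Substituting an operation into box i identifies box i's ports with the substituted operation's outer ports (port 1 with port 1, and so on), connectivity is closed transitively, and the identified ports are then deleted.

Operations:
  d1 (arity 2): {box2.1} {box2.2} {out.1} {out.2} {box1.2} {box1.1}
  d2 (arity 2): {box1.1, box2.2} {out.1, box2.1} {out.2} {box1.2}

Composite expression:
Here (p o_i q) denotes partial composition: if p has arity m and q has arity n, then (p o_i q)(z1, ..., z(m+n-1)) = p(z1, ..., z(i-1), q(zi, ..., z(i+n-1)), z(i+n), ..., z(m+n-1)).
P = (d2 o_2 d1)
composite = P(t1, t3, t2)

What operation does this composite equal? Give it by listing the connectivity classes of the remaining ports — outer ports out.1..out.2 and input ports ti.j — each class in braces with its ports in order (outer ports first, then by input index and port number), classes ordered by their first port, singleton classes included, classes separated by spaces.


{out.1} {out.2} {t1.1} {t1.2} {t2.1} {t2.2} {t3.1} {t3.2}

Two ports join when wires chain via d2-identified ports.
after d1, the pattern on (t3, t2) reads {out.1} {out.2} {t2.1} {t2.2} {t3.1} {t3.2} (out.j = its outer ports)
after d2, the pattern on (t1, t3, t2) reads {out.1} {out.2} {t1.1} {t1.2} {t2.1} {t2.2} {t3.1} {t3.2} (out.j = its outer ports)


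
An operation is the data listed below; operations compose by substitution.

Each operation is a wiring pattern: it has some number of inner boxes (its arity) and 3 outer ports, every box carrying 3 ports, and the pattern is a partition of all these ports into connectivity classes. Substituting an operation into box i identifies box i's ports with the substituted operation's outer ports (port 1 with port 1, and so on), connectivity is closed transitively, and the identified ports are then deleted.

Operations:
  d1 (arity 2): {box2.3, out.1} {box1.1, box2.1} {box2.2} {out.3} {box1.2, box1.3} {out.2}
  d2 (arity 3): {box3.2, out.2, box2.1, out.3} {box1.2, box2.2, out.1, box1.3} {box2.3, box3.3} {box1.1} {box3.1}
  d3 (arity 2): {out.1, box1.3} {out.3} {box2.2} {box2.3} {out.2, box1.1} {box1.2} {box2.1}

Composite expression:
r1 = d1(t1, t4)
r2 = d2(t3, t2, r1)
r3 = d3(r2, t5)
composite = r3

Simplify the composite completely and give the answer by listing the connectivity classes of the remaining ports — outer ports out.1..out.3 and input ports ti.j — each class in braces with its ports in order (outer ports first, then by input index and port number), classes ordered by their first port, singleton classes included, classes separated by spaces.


{out.1, t2.1} {out.2, t2.2, t3.2, t3.3} {out.3} {t1.1, t4.1} {t1.2, t1.3} {t2.3} {t3.1} {t4.2} {t4.3} {t5.1} {t5.2} {t5.3}


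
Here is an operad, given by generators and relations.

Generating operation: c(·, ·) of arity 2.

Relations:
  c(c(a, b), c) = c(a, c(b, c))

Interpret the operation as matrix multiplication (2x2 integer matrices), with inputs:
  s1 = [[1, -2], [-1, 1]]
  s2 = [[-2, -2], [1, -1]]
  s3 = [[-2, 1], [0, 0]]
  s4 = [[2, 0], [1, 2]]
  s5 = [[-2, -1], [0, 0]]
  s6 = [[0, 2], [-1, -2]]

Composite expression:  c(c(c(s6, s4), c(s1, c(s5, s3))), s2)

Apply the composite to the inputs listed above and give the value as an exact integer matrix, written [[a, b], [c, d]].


[[20, 12], [0, 0]]

c(s6, s4) = [[2, 4], [-4, -4]]
c(s5, s3) = [[4, -2], [0, 0]]
c(s1, c(s5, s3)) = [[4, -2], [-4, 2]]
c(c(s6, s4), c(s1, c(s5, s3))) = [[-8, 4], [0, 0]]
c(c(c(s6, s4), c(s1, c(s5, s3))), s2) = [[20, 12], [0, 0]]
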